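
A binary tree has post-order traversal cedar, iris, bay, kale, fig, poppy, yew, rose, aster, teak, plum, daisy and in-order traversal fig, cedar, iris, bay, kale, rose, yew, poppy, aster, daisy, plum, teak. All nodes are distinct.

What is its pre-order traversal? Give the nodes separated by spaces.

daisy aster rose fig kale bay iris cedar yew poppy plum teak

The last element of post-order is the root; it splits in-order into left and right subtrees.
Root daisy: left subtree has 9 nodes {fig, cedar, iris, bay, kale, rose, yew, poppy, aster}, right has 2 {plum, teak}.
  Root aster: left subtree has 8 nodes {fig, cedar, iris, bay, kale, rose, yew, poppy}, right has 0 { }.
    Root rose: left subtree has 5 nodes {fig, cedar, iris, bay, kale}, right has 2 {yew, poppy}.
      Root fig: left subtree has 0 nodes { }, right has 4 {cedar, iris, bay, kale}.
        Root kale: left subtree has 3 nodes {cedar, iris, bay}, right has 0 { }.
          Root bay: left subtree has 2 nodes {cedar, iris}, right has 0 { }.
            Root iris: left subtree has 1 node {cedar}, right has 0 { }.
      Root yew: left subtree has 0 nodes { }, right has 1 {poppy}.
  Root plum: left subtree has 0 nodes { }, right has 1 {teak}.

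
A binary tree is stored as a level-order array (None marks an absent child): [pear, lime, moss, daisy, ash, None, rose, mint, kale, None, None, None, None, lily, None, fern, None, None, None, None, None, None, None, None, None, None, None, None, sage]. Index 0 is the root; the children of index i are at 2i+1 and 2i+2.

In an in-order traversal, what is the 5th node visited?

lime

In-order visits the left subtree, then the node, then the right subtree.
At pear: go left to lime.
  At lime: go left to daisy.
    At daisy: go left to mint.
      At mint: go left to fern.
        fern is a leaf — visit fern.
      Visit mint.
      At mint: no right child.
    Visit daisy.
    At daisy: go right to kale.
      kale is a leaf — visit kale.
  Visit lime.
  At lime: go right to ash.
    ash is a leaf — visit ash.
Visit pear.
At pear: go right to moss.
  At moss: no left child.
  Visit moss.
  At moss: go right to rose.
    At rose: go left to lily.
      At lily: no left child.
      Visit lily.
      At lily: go right to sage.
        sage is a leaf — visit sage.
    Visit rose.
    At rose: no right child.
Full in-order sequence: fern, mint, daisy, kale, lime, ash, pear, moss, lily, sage, rose.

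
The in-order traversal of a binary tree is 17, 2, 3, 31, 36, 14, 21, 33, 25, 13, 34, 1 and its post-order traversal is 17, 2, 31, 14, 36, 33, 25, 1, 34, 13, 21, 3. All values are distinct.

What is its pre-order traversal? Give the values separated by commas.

The last element of post-order is the root; it splits in-order into left and right subtrees.
Root 3: left subtree has 2 nodes {17, 2}, right has 9 {31, 36, 14, 21, 33, 25, 13, 34, 1}.
  Root 2: left subtree has 1 node {17}, right has 0 { }.
  Root 21: left subtree has 3 nodes {31, 36, 14}, right has 5 {33, 25, 13, 34, 1}.
    Root 36: left subtree has 1 node {31}, right has 1 {14}.
    Root 13: left subtree has 2 nodes {33, 25}, right has 2 {34, 1}.
      Root 25: left subtree has 1 node {33}, right has 0 { }.
      Root 34: left subtree has 0 nodes { }, right has 1 {1}.

3, 2, 17, 21, 36, 31, 14, 13, 25, 33, 34, 1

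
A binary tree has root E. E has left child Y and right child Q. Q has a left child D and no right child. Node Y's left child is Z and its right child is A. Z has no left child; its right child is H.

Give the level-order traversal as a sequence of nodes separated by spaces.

E Y Q Z A D H

Level-order visits nodes level by level from the root, left to right within each level.
Level 0: E
Level 1: Y, Q
Level 2: Z, A, D
Level 3: H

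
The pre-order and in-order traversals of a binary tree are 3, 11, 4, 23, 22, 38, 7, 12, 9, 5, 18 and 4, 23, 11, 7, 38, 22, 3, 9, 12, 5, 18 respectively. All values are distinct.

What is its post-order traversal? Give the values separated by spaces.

The first element of pre-order is the root; it splits in-order into left and right subtrees.
Root 3: left subtree has 6 nodes {4, 23, 11, 7, 38, 22}, right has 4 {9, 12, 5, 18}.
  Root 11: left subtree has 2 nodes {4, 23}, right has 3 {7, 38, 22}.
    Root 4: left subtree has 0 nodes { }, right has 1 {23}.
    Root 22: left subtree has 2 nodes {7, 38}, right has 0 { }.
      Root 38: left subtree has 1 node {7}, right has 0 { }.
  Root 12: left subtree has 1 node {9}, right has 2 {5, 18}.
    Root 5: left subtree has 0 nodes { }, right has 1 {18}.

23 4 7 38 22 11 9 18 5 12 3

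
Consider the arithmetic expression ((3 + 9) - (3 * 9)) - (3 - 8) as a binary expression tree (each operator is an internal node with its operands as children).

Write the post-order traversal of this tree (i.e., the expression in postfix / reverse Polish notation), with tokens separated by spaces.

Post-order on an expression tree gives postfix notation: for each operator, emit left operand, right operand, then the operator.

3 9 + 3 9 * - 3 8 - -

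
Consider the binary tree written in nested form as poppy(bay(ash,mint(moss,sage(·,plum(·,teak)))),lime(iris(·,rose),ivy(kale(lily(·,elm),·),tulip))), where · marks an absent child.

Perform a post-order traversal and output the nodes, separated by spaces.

ash moss teak plum sage mint bay rose iris elm lily kale tulip ivy lime poppy

Post-order visits the left subtree, then the right subtree, then the node.
At poppy: go left to bay.
  At bay: go left to ash.
    ash is a leaf — visit ash.
  At bay: go right to mint.
    At mint: go left to moss.
      moss is a leaf — visit moss.
    At mint: go right to sage.
      At sage: no left child.
      At sage: go right to plum.
        At plum: no left child.
        At plum: go right to teak.
          teak is a leaf — visit teak.
        Visit plum.
      Visit sage.
    Visit mint.
  Visit bay.
At poppy: go right to lime.
  At lime: go left to iris.
    At iris: no left child.
    At iris: go right to rose.
      rose is a leaf — visit rose.
    Visit iris.
  At lime: go right to ivy.
    At ivy: go left to kale.
      At kale: go left to lily.
        At lily: no left child.
        At lily: go right to elm.
          elm is a leaf — visit elm.
        Visit lily.
      At kale: no right child.
      Visit kale.
    At ivy: go right to tulip.
      tulip is a leaf — visit tulip.
    Visit ivy.
  Visit lime.
Visit poppy.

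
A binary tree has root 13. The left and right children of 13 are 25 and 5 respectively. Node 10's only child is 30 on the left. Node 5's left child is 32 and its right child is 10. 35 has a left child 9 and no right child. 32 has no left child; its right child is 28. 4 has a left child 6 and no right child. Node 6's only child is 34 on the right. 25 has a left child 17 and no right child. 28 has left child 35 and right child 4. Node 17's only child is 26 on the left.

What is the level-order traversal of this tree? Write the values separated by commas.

Level-order visits nodes level by level from the root, left to right within each level.
Level 0: 13
Level 1: 25, 5
Level 2: 17, 32, 10
Level 3: 26, 28, 30
Level 4: 35, 4
Level 5: 9, 6
Level 6: 34

13, 25, 5, 17, 32, 10, 26, 28, 30, 35, 4, 9, 6, 34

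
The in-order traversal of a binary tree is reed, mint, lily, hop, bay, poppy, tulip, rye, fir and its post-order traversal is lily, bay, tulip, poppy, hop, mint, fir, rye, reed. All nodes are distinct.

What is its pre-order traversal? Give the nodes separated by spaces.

reed rye mint hop lily poppy bay tulip fir

The last element of post-order is the root; it splits in-order into left and right subtrees.
Root reed: left subtree has 0 nodes { }, right has 8 {mint, lily, hop, bay, poppy, tulip, rye, fir}.
  Root rye: left subtree has 6 nodes {mint, lily, hop, bay, poppy, tulip}, right has 1 {fir}.
    Root mint: left subtree has 0 nodes { }, right has 5 {lily, hop, bay, poppy, tulip}.
      Root hop: left subtree has 1 node {lily}, right has 3 {bay, poppy, tulip}.
        Root poppy: left subtree has 1 node {bay}, right has 1 {tulip}.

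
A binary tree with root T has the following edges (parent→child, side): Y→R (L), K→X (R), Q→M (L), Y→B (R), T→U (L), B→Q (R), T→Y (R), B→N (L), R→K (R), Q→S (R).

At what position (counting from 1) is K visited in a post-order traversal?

Post-order visits the left subtree, then the right subtree, then the node.
At T: go left to U.
  U is a leaf — visit U.
At T: go right to Y.
  At Y: go left to R.
    At R: no left child.
    At R: go right to K.
      At K: no left child.
      At K: go right to X.
        X is a leaf — visit X.
      Visit K.
    Visit R.
  At Y: go right to B.
    At B: go left to N.
      N is a leaf — visit N.
    At B: go right to Q.
      At Q: go left to M.
        M is a leaf — visit M.
      At Q: go right to S.
        S is a leaf — visit S.
      Visit Q.
    Visit B.
  Visit Y.
Visit T.
Full post-order sequence: U, X, K, R, N, M, S, Q, B, Y, T.

3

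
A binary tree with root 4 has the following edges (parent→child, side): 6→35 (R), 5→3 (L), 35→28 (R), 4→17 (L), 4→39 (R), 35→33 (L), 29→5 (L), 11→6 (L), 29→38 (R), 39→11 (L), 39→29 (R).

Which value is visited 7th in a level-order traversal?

5

Level-order visits nodes level by level from the root, left to right within each level.
Level 0: 4
Level 1: 17, 39
Level 2: 11, 29
Level 3: 6, 5, 38
Level 4: 35, 3
Level 5: 33, 28
Full level-order sequence: 4, 17, 39, 11, 29, 6, 5, 38, 35, 3, 33, 28.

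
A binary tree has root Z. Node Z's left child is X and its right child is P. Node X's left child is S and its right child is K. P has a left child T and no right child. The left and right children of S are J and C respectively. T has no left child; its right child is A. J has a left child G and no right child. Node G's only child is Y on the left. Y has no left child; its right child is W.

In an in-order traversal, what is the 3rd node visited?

G

In-order visits the left subtree, then the node, then the right subtree.
At Z: go left to X.
  At X: go left to S.
    At S: go left to J.
      At J: go left to G.
        At G: go left to Y.
          At Y: no left child.
          Visit Y.
          At Y: go right to W.
            W is a leaf — visit W.
        Visit G.
        At G: no right child.
      Visit J.
      At J: no right child.
    Visit S.
    At S: go right to C.
      C is a leaf — visit C.
  Visit X.
  At X: go right to K.
    K is a leaf — visit K.
Visit Z.
At Z: go right to P.
  At P: go left to T.
    At T: no left child.
    Visit T.
    At T: go right to A.
      A is a leaf — visit A.
  Visit P.
  At P: no right child.
Full in-order sequence: Y, W, G, J, S, C, X, K, Z, T, A, P.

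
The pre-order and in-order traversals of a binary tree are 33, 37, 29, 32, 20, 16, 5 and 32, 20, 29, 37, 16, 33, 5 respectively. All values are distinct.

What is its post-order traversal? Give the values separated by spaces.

20 32 29 16 37 5 33

The first element of pre-order is the root; it splits in-order into left and right subtrees.
Root 33: left subtree has 5 nodes {32, 20, 29, 37, 16}, right has 1 {5}.
  Root 37: left subtree has 3 nodes {32, 20, 29}, right has 1 {16}.
    Root 29: left subtree has 2 nodes {32, 20}, right has 0 { }.
      Root 32: left subtree has 0 nodes { }, right has 1 {20}.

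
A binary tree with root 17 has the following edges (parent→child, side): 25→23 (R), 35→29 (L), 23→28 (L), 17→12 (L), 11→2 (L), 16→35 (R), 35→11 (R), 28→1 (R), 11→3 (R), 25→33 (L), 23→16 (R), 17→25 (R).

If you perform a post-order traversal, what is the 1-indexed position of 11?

Post-order visits the left subtree, then the right subtree, then the node.
At 17: go left to 12.
  12 is a leaf — visit 12.
At 17: go right to 25.
  At 25: go left to 33.
    33 is a leaf — visit 33.
  At 25: go right to 23.
    At 23: go left to 28.
      At 28: no left child.
      At 28: go right to 1.
        1 is a leaf — visit 1.
      Visit 28.
    At 23: go right to 16.
      At 16: no left child.
      At 16: go right to 35.
        At 35: go left to 29.
          29 is a leaf — visit 29.
        At 35: go right to 11.
          At 11: go left to 2.
            2 is a leaf — visit 2.
          At 11: go right to 3.
            3 is a leaf — visit 3.
          Visit 11.
        Visit 35.
      Visit 16.
    Visit 23.
  Visit 25.
Visit 17.
Full post-order sequence: 12, 33, 1, 28, 29, 2, 3, 11, 35, 16, 23, 25, 17.

8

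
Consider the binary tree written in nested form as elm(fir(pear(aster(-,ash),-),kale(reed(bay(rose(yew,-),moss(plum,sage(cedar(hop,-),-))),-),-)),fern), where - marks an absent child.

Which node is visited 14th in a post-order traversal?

Post-order visits the left subtree, then the right subtree, then the node.
At elm: go left to fir.
  At fir: go left to pear.
    At pear: go left to aster.
      At aster: no left child.
      At aster: go right to ash.
        ash is a leaf — visit ash.
      Visit aster.
    At pear: no right child.
    Visit pear.
  At fir: go right to kale.
    At kale: go left to reed.
      At reed: go left to bay.
        At bay: go left to rose.
          At rose: go left to yew.
            yew is a leaf — visit yew.
          At rose: no right child.
          Visit rose.
        At bay: go right to moss.
          At moss: go left to plum.
            plum is a leaf — visit plum.
          At moss: go right to sage.
            At sage: go left to cedar.
              At cedar: go left to hop.
                hop is a leaf — visit hop.
              At cedar: no right child.
              Visit cedar.
            At sage: no right child.
            Visit sage.
          Visit moss.
        Visit bay.
      At reed: no right child.
      Visit reed.
    At kale: no right child.
    Visit kale.
  Visit fir.
At elm: go right to fern.
  fern is a leaf — visit fern.
Visit elm.
Full post-order sequence: ash, aster, pear, yew, rose, plum, hop, cedar, sage, moss, bay, reed, kale, fir, fern, elm.

fir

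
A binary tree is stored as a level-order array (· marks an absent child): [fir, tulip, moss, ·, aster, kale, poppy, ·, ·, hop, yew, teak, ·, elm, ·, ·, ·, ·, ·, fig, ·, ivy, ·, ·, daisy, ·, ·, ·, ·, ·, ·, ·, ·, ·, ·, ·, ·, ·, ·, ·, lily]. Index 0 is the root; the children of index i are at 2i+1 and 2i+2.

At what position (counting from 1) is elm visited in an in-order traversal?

13

In-order visits the left subtree, then the node, then the right subtree.
At fir: go left to tulip.
  At tulip: no left child.
  Visit tulip.
  At tulip: go right to aster.
    At aster: go left to hop.
      At hop: go left to fig.
        At fig: no left child.
        Visit fig.
        At fig: go right to lily.
          lily is a leaf — visit lily.
      Visit hop.
      At hop: no right child.
    Visit aster.
    At aster: go right to yew.
      At yew: go left to ivy.
        ivy is a leaf — visit ivy.
      Visit yew.
      At yew: no right child.
Visit fir.
At fir: go right to moss.
  At moss: go left to kale.
    At kale: go left to teak.
      At teak: no left child.
      Visit teak.
      At teak: go right to daisy.
        daisy is a leaf — visit daisy.
    Visit kale.
    At kale: no right child.
  Visit moss.
  At moss: go right to poppy.
    At poppy: go left to elm.
      elm is a leaf — visit elm.
    Visit poppy.
    At poppy: no right child.
Full in-order sequence: tulip, fig, lily, hop, aster, ivy, yew, fir, teak, daisy, kale, moss, elm, poppy.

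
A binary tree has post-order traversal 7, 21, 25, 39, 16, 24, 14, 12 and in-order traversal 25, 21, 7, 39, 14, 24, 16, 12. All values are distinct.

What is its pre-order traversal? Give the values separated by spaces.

The last element of post-order is the root; it splits in-order into left and right subtrees.
Root 12: left subtree has 7 nodes {25, 21, 7, 39, 14, 24, 16}, right has 0 { }.
  Root 14: left subtree has 4 nodes {25, 21, 7, 39}, right has 2 {24, 16}.
    Root 39: left subtree has 3 nodes {25, 21, 7}, right has 0 { }.
      Root 25: left subtree has 0 nodes { }, right has 2 {21, 7}.
        Root 21: left subtree has 0 nodes { }, right has 1 {7}.
    Root 24: left subtree has 0 nodes { }, right has 1 {16}.

12 14 39 25 21 7 24 16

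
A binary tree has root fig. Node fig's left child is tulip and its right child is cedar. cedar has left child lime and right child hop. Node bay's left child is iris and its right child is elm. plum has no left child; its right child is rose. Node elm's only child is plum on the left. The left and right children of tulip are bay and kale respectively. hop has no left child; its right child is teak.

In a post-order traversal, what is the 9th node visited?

Post-order visits the left subtree, then the right subtree, then the node.
At fig: go left to tulip.
  At tulip: go left to bay.
    At bay: go left to iris.
      iris is a leaf — visit iris.
    At bay: go right to elm.
      At elm: go left to plum.
        At plum: no left child.
        At plum: go right to rose.
          rose is a leaf — visit rose.
        Visit plum.
      At elm: no right child.
      Visit elm.
    Visit bay.
  At tulip: go right to kale.
    kale is a leaf — visit kale.
  Visit tulip.
At fig: go right to cedar.
  At cedar: go left to lime.
    lime is a leaf — visit lime.
  At cedar: go right to hop.
    At hop: no left child.
    At hop: go right to teak.
      teak is a leaf — visit teak.
    Visit hop.
  Visit cedar.
Visit fig.
Full post-order sequence: iris, rose, plum, elm, bay, kale, tulip, lime, teak, hop, cedar, fig.

teak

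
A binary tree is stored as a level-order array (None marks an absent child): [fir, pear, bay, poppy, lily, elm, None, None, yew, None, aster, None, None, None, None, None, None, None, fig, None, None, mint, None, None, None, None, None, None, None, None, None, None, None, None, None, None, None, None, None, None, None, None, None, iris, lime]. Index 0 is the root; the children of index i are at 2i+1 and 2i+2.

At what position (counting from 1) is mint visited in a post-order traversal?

Post-order visits the left subtree, then the right subtree, then the node.
At fir: go left to pear.
  At pear: go left to poppy.
    At poppy: no left child.
    At poppy: go right to yew.
      At yew: no left child.
      At yew: go right to fig.
        fig is a leaf — visit fig.
      Visit yew.
    Visit poppy.
  At pear: go right to lily.
    At lily: no left child.
    At lily: go right to aster.
      At aster: go left to mint.
        At mint: go left to iris.
          iris is a leaf — visit iris.
        At mint: go right to lime.
          lime is a leaf — visit lime.
        Visit mint.
      At aster: no right child.
      Visit aster.
    Visit lily.
  Visit pear.
At fir: go right to bay.
  At bay: go left to elm.
    elm is a leaf — visit elm.
  At bay: no right child.
  Visit bay.
Visit fir.
Full post-order sequence: fig, yew, poppy, iris, lime, mint, aster, lily, pear, elm, bay, fir.

6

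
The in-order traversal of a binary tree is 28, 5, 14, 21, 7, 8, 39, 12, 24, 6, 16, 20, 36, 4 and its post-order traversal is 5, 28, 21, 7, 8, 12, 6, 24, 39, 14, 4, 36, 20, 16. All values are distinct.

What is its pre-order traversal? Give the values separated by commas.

The last element of post-order is the root; it splits in-order into left and right subtrees.
Root 16: left subtree has 10 nodes {28, 5, 14, 21, 7, 8, 39, 12, 24, 6}, right has 3 {20, 36, 4}.
  Root 14: left subtree has 2 nodes {28, 5}, right has 7 {21, 7, 8, 39, 12, 24, 6}.
    Root 28: left subtree has 0 nodes { }, right has 1 {5}.
    Root 39: left subtree has 3 nodes {21, 7, 8}, right has 3 {12, 24, 6}.
      Root 8: left subtree has 2 nodes {21, 7}, right has 0 { }.
        Root 7: left subtree has 1 node {21}, right has 0 { }.
      Root 24: left subtree has 1 node {12}, right has 1 {6}.
  Root 20: left subtree has 0 nodes { }, right has 2 {36, 4}.
    Root 36: left subtree has 0 nodes { }, right has 1 {4}.

16, 14, 28, 5, 39, 8, 7, 21, 24, 12, 6, 20, 36, 4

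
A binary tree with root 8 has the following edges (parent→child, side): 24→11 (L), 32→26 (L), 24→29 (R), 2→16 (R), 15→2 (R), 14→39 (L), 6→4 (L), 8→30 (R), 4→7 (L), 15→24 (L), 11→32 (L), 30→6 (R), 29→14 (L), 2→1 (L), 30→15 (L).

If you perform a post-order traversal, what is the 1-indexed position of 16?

9

Post-order visits the left subtree, then the right subtree, then the node.
At 8: no left child.
At 8: go right to 30.
  At 30: go left to 15.
    At 15: go left to 24.
      At 24: go left to 11.
        At 11: go left to 32.
          At 32: go left to 26.
            26 is a leaf — visit 26.
          At 32: no right child.
          Visit 32.
        At 11: no right child.
        Visit 11.
      At 24: go right to 29.
        At 29: go left to 14.
          At 14: go left to 39.
            39 is a leaf — visit 39.
          At 14: no right child.
          Visit 14.
        At 29: no right child.
        Visit 29.
      Visit 24.
    At 15: go right to 2.
      At 2: go left to 1.
        1 is a leaf — visit 1.
      At 2: go right to 16.
        16 is a leaf — visit 16.
      Visit 2.
    Visit 15.
  At 30: go right to 6.
    At 6: go left to 4.
      At 4: go left to 7.
        7 is a leaf — visit 7.
      At 4: no right child.
      Visit 4.
    At 6: no right child.
    Visit 6.
  Visit 30.
Visit 8.
Full post-order sequence: 26, 32, 11, 39, 14, 29, 24, 1, 16, 2, 15, 7, 4, 6, 30, 8.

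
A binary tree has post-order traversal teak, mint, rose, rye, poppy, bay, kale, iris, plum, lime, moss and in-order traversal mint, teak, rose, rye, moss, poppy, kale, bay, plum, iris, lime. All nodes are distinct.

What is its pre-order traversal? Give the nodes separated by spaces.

The last element of post-order is the root; it splits in-order into left and right subtrees.
Root moss: left subtree has 4 nodes {mint, teak, rose, rye}, right has 6 {poppy, kale, bay, plum, iris, lime}.
  Root rye: left subtree has 3 nodes {mint, teak, rose}, right has 0 { }.
    Root rose: left subtree has 2 nodes {mint, teak}, right has 0 { }.
      Root mint: left subtree has 0 nodes { }, right has 1 {teak}.
  Root lime: left subtree has 5 nodes {poppy, kale, bay, plum, iris}, right has 0 { }.
    Root plum: left subtree has 3 nodes {poppy, kale, bay}, right has 1 {iris}.
      Root kale: left subtree has 1 node {poppy}, right has 1 {bay}.

moss rye rose mint teak lime plum kale poppy bay iris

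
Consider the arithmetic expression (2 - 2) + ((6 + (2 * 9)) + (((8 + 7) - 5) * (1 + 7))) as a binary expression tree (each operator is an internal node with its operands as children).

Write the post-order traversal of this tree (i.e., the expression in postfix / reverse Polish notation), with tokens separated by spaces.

Post-order on an expression tree gives postfix notation: for each operator, emit left operand, right operand, then the operator.

2 2 - 6 2 9 * + 8 7 + 5 - 1 7 + * + +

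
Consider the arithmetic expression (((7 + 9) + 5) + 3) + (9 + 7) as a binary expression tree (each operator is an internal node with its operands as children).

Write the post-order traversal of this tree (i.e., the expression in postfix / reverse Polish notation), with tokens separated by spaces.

Post-order on an expression tree gives postfix notation: for each operator, emit left operand, right operand, then the operator.

7 9 + 5 + 3 + 9 7 + +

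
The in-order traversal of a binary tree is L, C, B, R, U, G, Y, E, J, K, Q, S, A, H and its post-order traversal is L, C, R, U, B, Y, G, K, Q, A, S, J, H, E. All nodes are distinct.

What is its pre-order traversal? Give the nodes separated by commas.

The last element of post-order is the root; it splits in-order into left and right subtrees.
Root E: left subtree has 7 nodes {L, C, B, R, U, G, Y}, right has 6 {J, K, Q, S, A, H}.
  Root G: left subtree has 5 nodes {L, C, B, R, U}, right has 1 {Y}.
    Root B: left subtree has 2 nodes {L, C}, right has 2 {R, U}.
      Root C: left subtree has 1 node {L}, right has 0 { }.
      Root U: left subtree has 1 node {R}, right has 0 { }.
  Root H: left subtree has 5 nodes {J, K, Q, S, A}, right has 0 { }.
    Root J: left subtree has 0 nodes { }, right has 4 {K, Q, S, A}.
      Root S: left subtree has 2 nodes {K, Q}, right has 1 {A}.
        Root Q: left subtree has 1 node {K}, right has 0 { }.

E, G, B, C, L, U, R, Y, H, J, S, Q, K, A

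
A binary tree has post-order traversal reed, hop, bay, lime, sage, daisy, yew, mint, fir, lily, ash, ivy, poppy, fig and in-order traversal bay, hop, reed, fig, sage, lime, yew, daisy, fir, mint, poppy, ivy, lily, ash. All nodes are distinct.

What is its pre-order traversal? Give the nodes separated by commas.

fig, bay, hop, reed, poppy, fir, yew, sage, lime, daisy, mint, ivy, ash, lily

The last element of post-order is the root; it splits in-order into left and right subtrees.
Root fig: left subtree has 3 nodes {bay, hop, reed}, right has 10 {sage, lime, yew, daisy, fir, mint, poppy, ivy, lily, ash}.
  Root bay: left subtree has 0 nodes { }, right has 2 {hop, reed}.
    Root hop: left subtree has 0 nodes { }, right has 1 {reed}.
  Root poppy: left subtree has 6 nodes {sage, lime, yew, daisy, fir, mint}, right has 3 {ivy, lily, ash}.
    Root fir: left subtree has 4 nodes {sage, lime, yew, daisy}, right has 1 {mint}.
      Root yew: left subtree has 2 nodes {sage, lime}, right has 1 {daisy}.
        Root sage: left subtree has 0 nodes { }, right has 1 {lime}.
    Root ivy: left subtree has 0 nodes { }, right has 2 {lily, ash}.
      Root ash: left subtree has 1 node {lily}, right has 0 { }.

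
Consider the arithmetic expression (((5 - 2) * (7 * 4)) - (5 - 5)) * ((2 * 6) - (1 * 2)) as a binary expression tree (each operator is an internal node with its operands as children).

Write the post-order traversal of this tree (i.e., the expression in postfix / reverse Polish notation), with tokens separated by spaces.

5 2 - 7 4 * * 5 5 - - 2 6 * 1 2 * - *

Post-order on an expression tree gives postfix notation: for each operator, emit left operand, right operand, then the operator.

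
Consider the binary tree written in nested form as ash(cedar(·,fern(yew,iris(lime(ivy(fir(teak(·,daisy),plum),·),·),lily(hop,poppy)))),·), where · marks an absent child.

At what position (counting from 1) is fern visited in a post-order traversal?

Post-order visits the left subtree, then the right subtree, then the node.
At ash: go left to cedar.
  At cedar: no left child.
  At cedar: go right to fern.
    At fern: go left to yew.
      yew is a leaf — visit yew.
    At fern: go right to iris.
      At iris: go left to lime.
        At lime: go left to ivy.
          At ivy: go left to fir.
            At fir: go left to teak.
              At teak: no left child.
              At teak: go right to daisy.
                daisy is a leaf — visit daisy.
              Visit teak.
            At fir: go right to plum.
              plum is a leaf — visit plum.
            Visit fir.
          At ivy: no right child.
          Visit ivy.
        At lime: no right child.
        Visit lime.
      At iris: go right to lily.
        At lily: go left to hop.
          hop is a leaf — visit hop.
        At lily: go right to poppy.
          poppy is a leaf — visit poppy.
        Visit lily.
      Visit iris.
    Visit fern.
  Visit cedar.
At ash: no right child.
Visit ash.
Full post-order sequence: yew, daisy, teak, plum, fir, ivy, lime, hop, poppy, lily, iris, fern, cedar, ash.

12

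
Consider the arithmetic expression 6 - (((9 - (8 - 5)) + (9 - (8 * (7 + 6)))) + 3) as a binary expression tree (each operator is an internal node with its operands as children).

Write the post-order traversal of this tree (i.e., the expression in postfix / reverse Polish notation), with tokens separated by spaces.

6 9 8 5 - - 9 8 7 6 + * - + 3 + -

Post-order on an expression tree gives postfix notation: for each operator, emit left operand, right operand, then the operator.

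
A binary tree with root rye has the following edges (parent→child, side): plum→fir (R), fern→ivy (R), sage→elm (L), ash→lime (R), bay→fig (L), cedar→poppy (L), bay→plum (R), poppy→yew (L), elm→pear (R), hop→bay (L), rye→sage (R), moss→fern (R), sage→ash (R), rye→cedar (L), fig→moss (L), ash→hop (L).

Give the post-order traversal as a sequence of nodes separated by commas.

yew, poppy, cedar, pear, elm, ivy, fern, moss, fig, fir, plum, bay, hop, lime, ash, sage, rye

Post-order visits the left subtree, then the right subtree, then the node.
At rye: go left to cedar.
  At cedar: go left to poppy.
    At poppy: go left to yew.
      yew is a leaf — visit yew.
    At poppy: no right child.
    Visit poppy.
  At cedar: no right child.
  Visit cedar.
At rye: go right to sage.
  At sage: go left to elm.
    At elm: no left child.
    At elm: go right to pear.
      pear is a leaf — visit pear.
    Visit elm.
  At sage: go right to ash.
    At ash: go left to hop.
      At hop: go left to bay.
        At bay: go left to fig.
          At fig: go left to moss.
            At moss: no left child.
            At moss: go right to fern.
              At fern: no left child.
              At fern: go right to ivy.
                ivy is a leaf — visit ivy.
              Visit fern.
            Visit moss.
          At fig: no right child.
          Visit fig.
        At bay: go right to plum.
          At plum: no left child.
          At plum: go right to fir.
            fir is a leaf — visit fir.
          Visit plum.
        Visit bay.
      At hop: no right child.
      Visit hop.
    At ash: go right to lime.
      lime is a leaf — visit lime.
    Visit ash.
  Visit sage.
Visit rye.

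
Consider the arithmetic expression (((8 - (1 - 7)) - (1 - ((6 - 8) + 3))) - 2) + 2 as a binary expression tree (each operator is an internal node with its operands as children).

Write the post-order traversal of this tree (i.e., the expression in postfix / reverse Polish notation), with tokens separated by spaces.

8 1 7 - - 1 6 8 - 3 + - - 2 - 2 +

Post-order on an expression tree gives postfix notation: for each operator, emit left operand, right operand, then the operator.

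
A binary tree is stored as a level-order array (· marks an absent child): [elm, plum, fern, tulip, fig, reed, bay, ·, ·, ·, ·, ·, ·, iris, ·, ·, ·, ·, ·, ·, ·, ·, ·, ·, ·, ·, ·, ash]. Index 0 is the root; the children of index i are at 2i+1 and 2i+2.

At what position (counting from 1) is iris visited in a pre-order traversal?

Pre-order visits the node, then its left subtree, then its right subtree.
Visit elm.
At elm: go left to plum.
  Visit plum.
  At plum: go left to tulip.
    tulip is a leaf — visit tulip.
  At plum: go right to fig.
    fig is a leaf — visit fig.
At elm: go right to fern.
  Visit fern.
  At fern: go left to reed.
    reed is a leaf — visit reed.
  At fern: go right to bay.
    Visit bay.
    At bay: go left to iris.
      Visit iris.
      At iris: go left to ash.
        ash is a leaf — visit ash.
      At iris: no right child.
    At bay: no right child.
Full pre-order sequence: elm, plum, tulip, fig, fern, reed, bay, iris, ash.

8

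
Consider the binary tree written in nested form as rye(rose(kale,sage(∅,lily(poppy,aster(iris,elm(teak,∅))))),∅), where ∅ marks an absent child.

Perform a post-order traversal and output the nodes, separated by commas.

Post-order visits the left subtree, then the right subtree, then the node.
At rye: go left to rose.
  At rose: go left to kale.
    kale is a leaf — visit kale.
  At rose: go right to sage.
    At sage: no left child.
    At sage: go right to lily.
      At lily: go left to poppy.
        poppy is a leaf — visit poppy.
      At lily: go right to aster.
        At aster: go left to iris.
          iris is a leaf — visit iris.
        At aster: go right to elm.
          At elm: go left to teak.
            teak is a leaf — visit teak.
          At elm: no right child.
          Visit elm.
        Visit aster.
      Visit lily.
    Visit sage.
  Visit rose.
At rye: no right child.
Visit rye.

kale, poppy, iris, teak, elm, aster, lily, sage, rose, rye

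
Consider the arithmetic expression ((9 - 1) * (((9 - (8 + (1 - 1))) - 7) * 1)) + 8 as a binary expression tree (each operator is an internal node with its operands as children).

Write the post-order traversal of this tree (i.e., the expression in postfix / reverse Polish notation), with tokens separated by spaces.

Post-order on an expression tree gives postfix notation: for each operator, emit left operand, right operand, then the operator.

9 1 - 9 8 1 1 - + - 7 - 1 * * 8 +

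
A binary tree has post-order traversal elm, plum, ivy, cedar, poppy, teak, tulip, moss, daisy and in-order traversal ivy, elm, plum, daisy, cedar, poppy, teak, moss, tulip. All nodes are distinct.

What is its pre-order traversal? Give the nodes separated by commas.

The last element of post-order is the root; it splits in-order into left and right subtrees.
Root daisy: left subtree has 3 nodes {ivy, elm, plum}, right has 5 {cedar, poppy, teak, moss, tulip}.
  Root ivy: left subtree has 0 nodes { }, right has 2 {elm, plum}.
    Root plum: left subtree has 1 node {elm}, right has 0 { }.
  Root moss: left subtree has 3 nodes {cedar, poppy, teak}, right has 1 {tulip}.
    Root teak: left subtree has 2 nodes {cedar, poppy}, right has 0 { }.
      Root poppy: left subtree has 1 node {cedar}, right has 0 { }.

daisy, ivy, plum, elm, moss, teak, poppy, cedar, tulip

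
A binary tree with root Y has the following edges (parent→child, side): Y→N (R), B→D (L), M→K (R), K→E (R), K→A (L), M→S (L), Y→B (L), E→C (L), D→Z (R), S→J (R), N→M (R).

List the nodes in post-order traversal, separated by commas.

Z, D, B, J, S, A, C, E, K, M, N, Y

Post-order visits the left subtree, then the right subtree, then the node.
At Y: go left to B.
  At B: go left to D.
    At D: no left child.
    At D: go right to Z.
      Z is a leaf — visit Z.
    Visit D.
  At B: no right child.
  Visit B.
At Y: go right to N.
  At N: no left child.
  At N: go right to M.
    At M: go left to S.
      At S: no left child.
      At S: go right to J.
        J is a leaf — visit J.
      Visit S.
    At M: go right to K.
      At K: go left to A.
        A is a leaf — visit A.
      At K: go right to E.
        At E: go left to C.
          C is a leaf — visit C.
        At E: no right child.
        Visit E.
      Visit K.
    Visit M.
  Visit N.
Visit Y.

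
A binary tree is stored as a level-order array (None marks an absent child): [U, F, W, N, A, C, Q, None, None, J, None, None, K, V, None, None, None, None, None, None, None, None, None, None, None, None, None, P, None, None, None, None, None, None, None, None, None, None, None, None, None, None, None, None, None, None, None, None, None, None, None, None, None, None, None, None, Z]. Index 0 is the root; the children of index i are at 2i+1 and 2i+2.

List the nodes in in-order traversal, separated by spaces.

N F J A U C K W P Z V Q

In-order visits the left subtree, then the node, then the right subtree.
At U: go left to F.
  At F: go left to N.
    N is a leaf — visit N.
  Visit F.
  At F: go right to A.
    At A: go left to J.
      J is a leaf — visit J.
    Visit A.
    At A: no right child.
Visit U.
At U: go right to W.
  At W: go left to C.
    At C: no left child.
    Visit C.
    At C: go right to K.
      K is a leaf — visit K.
  Visit W.
  At W: go right to Q.
    At Q: go left to V.
      At V: go left to P.
        At P: no left child.
        Visit P.
        At P: go right to Z.
          Z is a leaf — visit Z.
      Visit V.
      At V: no right child.
    Visit Q.
    At Q: no right child.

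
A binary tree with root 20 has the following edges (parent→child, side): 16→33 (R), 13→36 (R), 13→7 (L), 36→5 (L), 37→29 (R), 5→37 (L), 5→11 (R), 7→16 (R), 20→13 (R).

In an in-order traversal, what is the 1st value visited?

In-order visits the left subtree, then the node, then the right subtree.
At 20: no left child.
Visit 20.
At 20: go right to 13.
  At 13: go left to 7.
    At 7: no left child.
    Visit 7.
    At 7: go right to 16.
      At 16: no left child.
      Visit 16.
      At 16: go right to 33.
        33 is a leaf — visit 33.
  Visit 13.
  At 13: go right to 36.
    At 36: go left to 5.
      At 5: go left to 37.
        At 37: no left child.
        Visit 37.
        At 37: go right to 29.
          29 is a leaf — visit 29.
      Visit 5.
      At 5: go right to 11.
        11 is a leaf — visit 11.
    Visit 36.
    At 36: no right child.
Full in-order sequence: 20, 7, 16, 33, 13, 37, 29, 5, 11, 36.

20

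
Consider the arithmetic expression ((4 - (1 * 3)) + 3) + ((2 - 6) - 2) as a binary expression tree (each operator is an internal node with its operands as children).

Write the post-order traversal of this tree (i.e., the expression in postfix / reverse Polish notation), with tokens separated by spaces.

Post-order on an expression tree gives postfix notation: for each operator, emit left operand, right operand, then the operator.

4 1 3 * - 3 + 2 6 - 2 - +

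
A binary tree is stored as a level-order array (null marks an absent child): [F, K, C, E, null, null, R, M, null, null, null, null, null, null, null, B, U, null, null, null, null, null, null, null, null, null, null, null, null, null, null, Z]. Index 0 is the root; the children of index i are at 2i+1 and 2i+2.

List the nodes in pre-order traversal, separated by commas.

Pre-order visits the node, then its left subtree, then its right subtree.
Visit F.
At F: go left to K.
  Visit K.
  At K: go left to E.
    Visit E.
    At E: go left to M.
      Visit M.
      At M: go left to B.
        Visit B.
        At B: go left to Z.
          Z is a leaf — visit Z.
        At B: no right child.
      At M: go right to U.
        U is a leaf — visit U.
    At E: no right child.
  At K: no right child.
At F: go right to C.
  Visit C.
  At C: no left child.
  At C: go right to R.
    R is a leaf — visit R.

F, K, E, M, B, Z, U, C, R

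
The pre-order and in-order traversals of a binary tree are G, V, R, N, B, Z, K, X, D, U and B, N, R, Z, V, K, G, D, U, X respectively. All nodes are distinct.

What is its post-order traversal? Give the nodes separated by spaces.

B N Z R K V U D X G

The first element of pre-order is the root; it splits in-order into left and right subtrees.
Root G: left subtree has 6 nodes {B, N, R, Z, V, K}, right has 3 {D, U, X}.
  Root V: left subtree has 4 nodes {B, N, R, Z}, right has 1 {K}.
    Root R: left subtree has 2 nodes {B, N}, right has 1 {Z}.
      Root N: left subtree has 1 node {B}, right has 0 { }.
  Root X: left subtree has 2 nodes {D, U}, right has 0 { }.
    Root D: left subtree has 0 nodes { }, right has 1 {U}.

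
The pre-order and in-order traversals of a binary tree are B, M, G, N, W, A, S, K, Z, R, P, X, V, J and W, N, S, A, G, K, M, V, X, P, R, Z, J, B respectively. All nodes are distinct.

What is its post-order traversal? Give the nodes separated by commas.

W, S, A, N, K, G, V, X, P, R, J, Z, M, B

The first element of pre-order is the root; it splits in-order into left and right subtrees.
Root B: left subtree has 13 nodes {W, N, S, A, G, K, M, V, X, P, R, Z, J}, right has 0 { }.
  Root M: left subtree has 6 nodes {W, N, S, A, G, K}, right has 6 {V, X, P, R, Z, J}.
    Root G: left subtree has 4 nodes {W, N, S, A}, right has 1 {K}.
      Root N: left subtree has 1 node {W}, right has 2 {S, A}.
        Root A: left subtree has 1 node {S}, right has 0 { }.
    Root Z: left subtree has 4 nodes {V, X, P, R}, right has 1 {J}.
      Root R: left subtree has 3 nodes {V, X, P}, right has 0 { }.
        Root P: left subtree has 2 nodes {V, X}, right has 0 { }.
          Root X: left subtree has 1 node {V}, right has 0 { }.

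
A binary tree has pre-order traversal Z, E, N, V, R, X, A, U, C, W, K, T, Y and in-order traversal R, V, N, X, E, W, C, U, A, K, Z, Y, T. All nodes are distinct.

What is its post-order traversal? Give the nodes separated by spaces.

R V X N W C U K A E Y T Z

The first element of pre-order is the root; it splits in-order into left and right subtrees.
Root Z: left subtree has 10 nodes {R, V, N, X, E, W, C, U, A, K}, right has 2 {Y, T}.
  Root E: left subtree has 4 nodes {R, V, N, X}, right has 5 {W, C, U, A, K}.
    Root N: left subtree has 2 nodes {R, V}, right has 1 {X}.
      Root V: left subtree has 1 node {R}, right has 0 { }.
    Root A: left subtree has 3 nodes {W, C, U}, right has 1 {K}.
      Root U: left subtree has 2 nodes {W, C}, right has 0 { }.
        Root C: left subtree has 1 node {W}, right has 0 { }.
  Root T: left subtree has 1 node {Y}, right has 0 { }.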